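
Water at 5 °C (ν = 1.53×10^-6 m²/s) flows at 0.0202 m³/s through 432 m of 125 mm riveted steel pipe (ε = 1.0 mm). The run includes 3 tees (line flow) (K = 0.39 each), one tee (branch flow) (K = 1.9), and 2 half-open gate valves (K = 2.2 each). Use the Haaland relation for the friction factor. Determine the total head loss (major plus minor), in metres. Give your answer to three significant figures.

H_L ≈ 18.1 m

V = 4Q/(πD²) = 1.646 m/s; V²/2g = 0.1381 m
Re = 1.34×10^5, ε/D = 0.00800 → f = 0.03574 (Haaland)
Major: h_f = f(L/D)·V²/2g = 0.03574·3456·0.1381 = 17.06 m
Minor: ΣK = 7.47; h_m = ΣK·V²/2g = 1.032 m
Total H_L = 17.06 + 1.032 = 18.09 m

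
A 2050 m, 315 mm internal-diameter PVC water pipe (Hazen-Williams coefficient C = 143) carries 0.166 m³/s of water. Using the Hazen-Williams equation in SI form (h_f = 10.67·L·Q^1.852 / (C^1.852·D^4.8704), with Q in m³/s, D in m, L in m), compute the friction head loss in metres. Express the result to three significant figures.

h_f ≈ 22.2 m

h_f = 10.67·2050·0.166^1.852 / (143^1.852·0.315^4.8704) = 22.25 m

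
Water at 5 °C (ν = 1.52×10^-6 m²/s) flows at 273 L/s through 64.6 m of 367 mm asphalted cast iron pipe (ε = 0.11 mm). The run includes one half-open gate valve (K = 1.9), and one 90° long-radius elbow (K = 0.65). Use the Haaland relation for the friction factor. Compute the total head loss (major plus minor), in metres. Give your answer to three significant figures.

V = 4Q/(πD²) = 2.581 m/s; V²/2g = 0.3395 m
Re = 6.23×10^5, ε/D = 3.00×10^-4 → f = 0.01594 (Haaland)
Major: h_f = f(L/D)·V²/2g = 0.01594·176.0·0.3395 = 0.9526 m
Minor: ΣK = 2.55; h_m = ΣK·V²/2g = 0.8656 m
Total H_L = 0.9526 + 0.8656 = 1.818 m

H_L ≈ 1.82 m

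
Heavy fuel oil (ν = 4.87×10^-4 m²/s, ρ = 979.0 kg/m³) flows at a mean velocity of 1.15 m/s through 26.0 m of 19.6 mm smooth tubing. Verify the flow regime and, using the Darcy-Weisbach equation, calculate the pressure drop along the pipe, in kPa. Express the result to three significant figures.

Re = VD/ν = 1.15·0.01960/4.87×10^-4 = 46.3 → laminar (Re < 2300)
f = 64/Re = 1.383
h_f = f(L/D)V²/(2g) = 1.383·(26.0/0.01960)·1.15²/(2·9.81) = 123.6 m
Δp = ρg·h_f = 979.0·9.81·123.6 = 1187 kPa

Δp ≈ 1190 kPa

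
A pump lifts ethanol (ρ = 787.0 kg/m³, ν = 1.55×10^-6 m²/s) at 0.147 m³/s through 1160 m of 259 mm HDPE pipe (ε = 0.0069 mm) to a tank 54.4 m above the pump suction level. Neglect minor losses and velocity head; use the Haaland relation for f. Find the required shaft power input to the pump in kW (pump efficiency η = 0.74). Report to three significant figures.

V = 4Q/(πD²) = 2.790 m/s; Re = 4.66×10^5; ε/D = 2.66×10^-5; f = 0.01353
h_f = f(L/D)V²/2g = 24.05 m
Total head H = z + h_f = 54.4 + 24.05 = 78.45 m
P_hyd = ρgQH = 787.0·9.81·0.147·78.45 = 89.03 kW
P_shaft = P_hyd/η = 89.03/0.74 = 120.3 kW

P_shaft ≈ 120 kW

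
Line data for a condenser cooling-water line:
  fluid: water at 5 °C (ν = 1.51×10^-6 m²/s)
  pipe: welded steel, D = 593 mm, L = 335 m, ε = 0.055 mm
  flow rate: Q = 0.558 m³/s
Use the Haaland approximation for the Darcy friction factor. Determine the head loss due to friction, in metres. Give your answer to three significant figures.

h_f ≈ 1.59 m

V = 4Q/(πD²) = 4·0.558/(π·0.593²) = 2.020 m/s
Re = VD/ν = 2.020·0.593/1.51×10^-6 = 7.93×10^5 → turbulent
ε/D = 0.055/593 = 9.27×10^-5
Haaland: f = 0.01350
h_f = f(L/D)V²/(2g) = 0.01350·(335/0.593)·2.020²/(2·9.81) = 1.586 m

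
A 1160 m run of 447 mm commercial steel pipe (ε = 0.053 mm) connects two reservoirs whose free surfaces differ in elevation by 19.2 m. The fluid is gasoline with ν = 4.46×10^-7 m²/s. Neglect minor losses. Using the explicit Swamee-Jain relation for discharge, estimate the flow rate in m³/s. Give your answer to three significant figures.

Q ≈ 0.528 m³/s

Swamee-Jain (Type II): Q = -0.965·√(gD⁵h_f/L)·ln[ε/(3.7D) + √(3.17ν²L/(gD³h_f))]
√(gD⁵h_f/L) = √(9.81·0.447⁵·19.2/1160) = 0.05383
ε/(3.7D) = 3.20×10^-5; √(3.17ν²L/(gD³h_f)) = 6.59×10^-6
Q = -0.965·0.05383·ln(3.864×10^-5) = 0.5278 m³/s
Check: V = 3.36 m/s, Re = 3.37×10^6, f = 0.01291, h_f = 19.3 m ≈ 19.2 m ✓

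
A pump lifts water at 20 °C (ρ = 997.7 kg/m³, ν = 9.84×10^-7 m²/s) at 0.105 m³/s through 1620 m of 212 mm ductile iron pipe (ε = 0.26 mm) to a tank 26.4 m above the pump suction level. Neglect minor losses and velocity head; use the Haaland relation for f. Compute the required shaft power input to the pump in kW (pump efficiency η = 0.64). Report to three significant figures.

V = 4Q/(πD²) = 2.975 m/s; Re = 6.41×10^5; ε/D = 0.00123; f = 0.02105
h_f = f(L/D)V²/2g = 72.53 m
Total head H = z + h_f = 26.4 + 72.53 = 98.93 m
P_hyd = ρgQH = 997.7·9.81·0.105·98.93 = 101.7 kW
P_shaft = P_hyd/η = 101.7/0.64 = 158.9 kW

P_shaft ≈ 159 kW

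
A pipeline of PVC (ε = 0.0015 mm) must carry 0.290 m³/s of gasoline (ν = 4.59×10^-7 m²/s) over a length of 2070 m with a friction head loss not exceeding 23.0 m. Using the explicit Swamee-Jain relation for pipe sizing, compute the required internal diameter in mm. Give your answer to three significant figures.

D ≈ 367 mm

Swamee-Jain (Type III): D = 0.66·[ε^1.25·(LQ²/(gh_f))^4.75 + ν·Q^9.4·(L/(gh_f))^5.2]^0.04
LQ²/(gh_f) = 0.7716; L/(gh_f) = 9.174
Term 1 = ε^1.25·(…)^4.75 = 1.53×10^-8; Term 2 = ν·Q^9.4·(…)^5.2 = 4.11×10^-7
D = 0.66·(1.53×10^-8 + 4.11×10^-7)^0.04 = 0.3671 m = 367 mm
Check: V = 2.74 m/s, Re = 2.19×10^6, f = 0.01038, h_f = 22.4 m ≈ 23.0 m ✓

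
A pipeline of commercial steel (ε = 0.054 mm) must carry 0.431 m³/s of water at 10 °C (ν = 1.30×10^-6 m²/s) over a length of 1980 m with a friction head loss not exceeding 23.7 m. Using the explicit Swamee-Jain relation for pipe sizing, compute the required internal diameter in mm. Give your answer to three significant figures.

D ≈ 451 mm

Swamee-Jain (Type III): D = 0.66·[ε^1.25·(LQ²/(gh_f))^4.75 + ν·Q^9.4·(L/(gh_f))^5.2]^0.04
LQ²/(gh_f) = 1.582; L/(gh_f) = 8.516
Term 1 = ε^1.25·(…)^4.75 = 4.09×10^-5; Term 2 = ν·Q^9.4·(…)^5.2 = 3.28×10^-5
D = 0.66·(4.09×10^-5 + 3.28×10^-5)^0.04 = 0.4511 m = 451 mm
Check: V = 2.70 m/s, Re = 9.36×10^5, f = 0.01386, h_f = 22.6 m ≈ 23.7 m ✓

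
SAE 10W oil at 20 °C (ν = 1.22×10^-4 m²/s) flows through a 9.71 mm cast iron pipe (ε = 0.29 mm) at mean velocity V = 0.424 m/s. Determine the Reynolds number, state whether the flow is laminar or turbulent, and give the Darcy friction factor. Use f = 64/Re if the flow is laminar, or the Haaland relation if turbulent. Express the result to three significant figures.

Re ≈ 33.7; laminar; f = 64/Re ≈ 1.90

Re = VD/ν = 0.4240·0.00971/1.22×10^-4 = 33.7
Re < 2300 → laminar → f = 64/Re = 1.897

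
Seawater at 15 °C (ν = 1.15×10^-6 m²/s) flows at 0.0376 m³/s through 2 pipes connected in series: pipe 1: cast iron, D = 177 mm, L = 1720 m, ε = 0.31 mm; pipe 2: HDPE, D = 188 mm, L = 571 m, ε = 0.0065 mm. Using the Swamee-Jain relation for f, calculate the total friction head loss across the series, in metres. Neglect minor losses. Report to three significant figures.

H ≈ 31.7 m

Pipe 1: V = 1.528 m/s, Re = 2.35×10^5, ε/D = 0.00175, f = 0.02361, h_1 = f(L/D)V²/2g = 27.31 m
Pipe 2: V = 1.355 m/s, Re = 2.21×10^5, ε/D = 3.46×10^-5, f = 0.01556, h_2 = f(L/D)V²/2g = 4.419 m
Series → Q common, losses add: H = Σh = 31.73 m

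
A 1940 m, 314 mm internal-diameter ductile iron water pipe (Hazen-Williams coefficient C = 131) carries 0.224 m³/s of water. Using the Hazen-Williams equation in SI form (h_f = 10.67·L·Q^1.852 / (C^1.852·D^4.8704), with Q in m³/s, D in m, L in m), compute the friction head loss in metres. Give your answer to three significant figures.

h_f = 10.67·1940·0.224^1.852 / (131^1.852·0.314^4.8704) = 43.81 m

h_f ≈ 43.8 m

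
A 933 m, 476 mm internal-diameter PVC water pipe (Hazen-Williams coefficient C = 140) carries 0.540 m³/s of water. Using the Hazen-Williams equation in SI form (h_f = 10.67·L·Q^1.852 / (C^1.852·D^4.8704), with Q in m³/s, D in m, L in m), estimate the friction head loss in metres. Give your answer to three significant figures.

h_f = 10.67·933·0.540^1.852 / (140^1.852·0.476^4.8704) = 12.53 m

h_f ≈ 12.5 m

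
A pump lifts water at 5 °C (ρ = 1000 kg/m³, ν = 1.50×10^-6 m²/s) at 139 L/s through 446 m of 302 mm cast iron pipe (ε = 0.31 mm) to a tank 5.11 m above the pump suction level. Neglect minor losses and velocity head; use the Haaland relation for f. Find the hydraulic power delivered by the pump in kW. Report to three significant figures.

V = 4Q/(πD²) = 1.940 m/s; Re = 3.91×10^5; ε/D = 0.00103; f = 0.02045
h_f = f(L/D)V²/2g = 5.796 m
Total head H = z + h_f = 5.11 + 5.796 = 10.91 m
P_hyd = ρgQH = 1000·9.81·0.139·10.91 = 14.87 kW

P_hyd ≈ 14.9 kW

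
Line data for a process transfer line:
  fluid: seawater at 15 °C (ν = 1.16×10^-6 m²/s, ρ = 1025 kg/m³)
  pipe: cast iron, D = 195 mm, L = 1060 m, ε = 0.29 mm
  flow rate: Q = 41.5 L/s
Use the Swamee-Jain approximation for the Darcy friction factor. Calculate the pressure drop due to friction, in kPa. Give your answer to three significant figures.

V = 4Q/(πD²) = 4·0.0415/(π·0.195²) = 1.390 m/s
Re = VD/ν = 1.390·0.195/1.16×10^-6 = 2.34×10^5 → turbulent
ε/D = 0.29/195 = 0.00149
Swamee-Jain: f = 0.02278
h_f = f(L/D)V²/(2g) = 0.02278·(1060/0.195)·1.390²/(2·9.81) = 12.19 m
Δp = ρg·h_f = 1025·9.81·12.19 = 122.5 kPa

Δp ≈ 123 kPa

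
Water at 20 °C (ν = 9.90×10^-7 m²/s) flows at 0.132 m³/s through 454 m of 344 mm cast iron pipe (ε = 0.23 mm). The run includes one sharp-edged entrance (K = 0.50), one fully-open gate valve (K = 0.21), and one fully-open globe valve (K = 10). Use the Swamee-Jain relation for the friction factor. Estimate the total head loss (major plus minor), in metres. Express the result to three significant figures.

V = 4Q/(πD²) = 1.420 m/s; V²/2g = 0.1028 m
Re = 4.94×10^5, ε/D = 6.69×10^-4 → f = 0.01876 (Swamee-Jain)
Major: h_f = f(L/D)·V²/2g = 0.01876·1320·0.1028 = 2.546 m
Minor: ΣK = 10.7; h_m = ΣK·V²/2g = 1.101 m
Total H_L = 2.546 + 1.101 = 3.647 m

H_L ≈ 3.65 m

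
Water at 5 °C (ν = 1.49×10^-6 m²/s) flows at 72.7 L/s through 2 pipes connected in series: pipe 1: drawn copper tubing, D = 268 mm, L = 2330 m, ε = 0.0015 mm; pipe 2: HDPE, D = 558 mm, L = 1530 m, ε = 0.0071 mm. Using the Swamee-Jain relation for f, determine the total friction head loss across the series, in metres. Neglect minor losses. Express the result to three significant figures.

Pipe 1: V = 1.289 m/s, Re = 2.32×10^5, ε/D = 5.60×10^-6, f = 0.01515, h_1 = f(L/D)V²/2g = 11.15 m
Pipe 2: V = 0.2973 m/s, Re = 1.11×10^5, ε/D = 1.27×10^-5, f = 0.01755, h_2 = f(L/D)V²/2g = 0.2168 m
Series → Q common, losses add: H = Σh = 11.37 m

H ≈ 11.4 m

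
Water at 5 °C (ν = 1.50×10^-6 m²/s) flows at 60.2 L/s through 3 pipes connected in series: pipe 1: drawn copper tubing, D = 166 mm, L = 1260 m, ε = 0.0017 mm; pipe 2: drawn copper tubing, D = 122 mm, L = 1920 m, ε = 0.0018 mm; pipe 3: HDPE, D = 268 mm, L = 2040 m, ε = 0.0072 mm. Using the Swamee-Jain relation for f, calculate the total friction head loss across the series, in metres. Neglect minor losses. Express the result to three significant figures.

Pipe 1: V = 2.782 m/s, Re = 3.08×10^5, ε/D = 1.02×10^-5, f = 0.01443, h_1 = f(L/D)V²/2g = 43.18 m
Pipe 2: V = 5.150 m/s, Re = 4.19×10^5, ε/D = 1.48×10^-5, f = 0.01373, h_2 = f(L/D)V²/2g = 292.0 m
Pipe 3: V = 1.067 m/s, Re = 1.91×10^5, ε/D = 2.69×10^-5, f = 0.01592, h_3 = f(L/D)V²/2g = 7.032 m
Series → Q common, losses add: H = Σh = 342.2 m

H ≈ 342 m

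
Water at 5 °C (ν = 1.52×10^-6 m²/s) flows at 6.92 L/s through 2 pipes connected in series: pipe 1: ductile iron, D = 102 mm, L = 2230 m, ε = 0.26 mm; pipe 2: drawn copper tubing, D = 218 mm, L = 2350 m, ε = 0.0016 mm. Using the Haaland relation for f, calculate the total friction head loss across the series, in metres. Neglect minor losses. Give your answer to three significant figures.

H ≈ 22.2 m

Pipe 1: V = 0.8469 m/s, Re = 5.68×10^4, ε/D = 0.00255, f = 0.02724, h_1 = f(L/D)V²/2g = 21.77 m
Pipe 2: V = 0.1854 m/s, Re = 2.66×10^4, ε/D = 7.34×10^-6, f = 0.02401, h_2 = f(L/D)V²/2g = 0.4535 m
Series → Q common, losses add: H = Σh = 22.23 m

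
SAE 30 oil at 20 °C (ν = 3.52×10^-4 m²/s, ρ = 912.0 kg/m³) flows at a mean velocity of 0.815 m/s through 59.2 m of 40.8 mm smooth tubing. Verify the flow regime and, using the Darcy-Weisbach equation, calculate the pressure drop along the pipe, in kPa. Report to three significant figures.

Re = VD/ν = 0.815·0.04080/3.52×10^-4 = 94.5 → laminar (Re < 2300)
f = 64/Re = 0.6775
h_f = f(L/D)V²/(2g) = 0.6775·(59.2/0.04080)·0.815²/(2·9.81) = 33.28 m
Δp = ρg·h_f = 912.0·9.81·33.28 = 297.7 kPa

Δp ≈ 298 kPa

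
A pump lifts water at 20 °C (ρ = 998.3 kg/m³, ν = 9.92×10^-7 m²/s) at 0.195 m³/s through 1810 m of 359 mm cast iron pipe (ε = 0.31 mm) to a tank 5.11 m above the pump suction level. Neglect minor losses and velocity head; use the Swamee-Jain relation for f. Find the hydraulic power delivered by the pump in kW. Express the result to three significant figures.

V = 4Q/(πD²) = 1.926 m/s; Re = 6.97×10^5; ε/D = 8.64×10^-4; f = 0.01954
h_f = f(L/D)V²/2g = 18.64 m
Total head H = z + h_f = 5.11 + 18.64 = 23.75 m
P_hyd = ρgQH = 998.3·9.81·0.195·23.75 = 45.35 kW

P_hyd ≈ 45.3 kW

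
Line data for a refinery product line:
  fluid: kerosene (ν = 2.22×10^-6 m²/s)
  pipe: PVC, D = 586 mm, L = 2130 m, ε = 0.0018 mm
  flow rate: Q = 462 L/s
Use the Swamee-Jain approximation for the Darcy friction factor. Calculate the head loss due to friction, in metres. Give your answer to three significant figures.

h_f ≈ 7.27 m

V = 4Q/(πD²) = 4·0.462/(π·0.586²) = 1.713 m/s
Re = VD/ν = 1.713·0.586/2.22×10^-6 = 4.52×10^5 → turbulent
ε/D = 0.0018/586 = 3.07×10^-6
Swamee-Jain: f = 0.01338
h_f = f(L/D)V²/(2g) = 0.01338·(2130/0.586)·1.713²/(2·9.81) = 7.272 m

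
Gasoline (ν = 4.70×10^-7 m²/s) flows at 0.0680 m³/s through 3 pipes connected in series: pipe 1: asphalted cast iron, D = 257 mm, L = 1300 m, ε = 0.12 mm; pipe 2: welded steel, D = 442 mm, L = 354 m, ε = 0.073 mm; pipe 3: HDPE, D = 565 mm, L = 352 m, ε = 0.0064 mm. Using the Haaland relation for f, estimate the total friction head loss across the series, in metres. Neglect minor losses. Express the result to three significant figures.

H ≈ 7.74 m

Pipe 1: V = 1.311 m/s, Re = 7.17×10^5, ε/D = 4.67×10^-4, f = 0.01711, h_1 = f(L/D)V²/2g = 7.581 m
Pipe 2: V = 0.4432 m/s, Re = 4.17×10^5, ε/D = 1.65×10^-4, f = 0.01522, h_2 = f(L/D)V²/2g = 0.1220 m
Pipe 3: V = 0.2712 m/s, Re = 3.26×10^5, ε/D = 1.13×10^-5, f = 0.01422, h_3 = f(L/D)V²/2g = 0.03321 m
Series → Q common, losses add: H = Σh = 7.736 m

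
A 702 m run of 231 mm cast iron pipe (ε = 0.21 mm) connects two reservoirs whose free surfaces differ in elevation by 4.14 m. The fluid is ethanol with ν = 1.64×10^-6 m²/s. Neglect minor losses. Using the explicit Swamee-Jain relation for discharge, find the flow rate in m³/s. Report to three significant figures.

Swamee-Jain (Type II): Q = -0.965·√(gD⁵h_f/L)·ln[ε/(3.7D) + √(3.17ν²L/(gD³h_f))]
√(gD⁵h_f/L) = √(9.81·0.231⁵·4.14/702) = 0.006169
ε/(3.7D) = 2.46×10^-4; √(3.17ν²L/(gD³h_f)) = 1.09×10^-4
Q = -0.965·0.006169·ln(3.550×10^-4) = 0.04728 m³/s
Check: V = 1.13 m/s, Re = 1.59×10^5, f = 0.02116, h_f = 4.17 m ≈ 4.14 m ✓

Q ≈ 0.0473 m³/s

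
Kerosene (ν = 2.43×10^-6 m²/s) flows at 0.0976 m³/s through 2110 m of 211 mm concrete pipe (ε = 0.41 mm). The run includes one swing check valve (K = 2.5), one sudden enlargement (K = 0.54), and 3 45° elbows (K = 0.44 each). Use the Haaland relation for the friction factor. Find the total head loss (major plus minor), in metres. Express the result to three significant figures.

V = 4Q/(πD²) = 2.791 m/s; V²/2g = 0.3971 m
Re = 2.42×10^5, ε/D = 0.00194 → f = 0.02395 (Haaland)
Major: h_f = f(L/D)·V²/2g = 0.02395·10000·0.3971 = 95.12 m
Minor: ΣK = 4.36; h_m = ΣK·V²/2g = 1.731 m
Total H_L = 95.12 + 1.731 = 96.85 m

H_L ≈ 96.9 m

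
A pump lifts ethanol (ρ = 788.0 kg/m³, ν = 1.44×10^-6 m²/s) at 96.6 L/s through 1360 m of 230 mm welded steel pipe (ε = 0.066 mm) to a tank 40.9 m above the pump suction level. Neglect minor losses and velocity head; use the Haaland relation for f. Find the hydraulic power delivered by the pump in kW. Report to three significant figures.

V = 4Q/(πD²) = 2.325 m/s; Re = 3.71×10^5; ε/D = 2.87×10^-4; f = 0.01640
h_f = f(L/D)V²/2g = 26.73 m
Total head H = z + h_f = 40.9 + 26.73 = 67.63 m
P_hyd = ρgQH = 788.0·9.81·0.0966·67.63 = 50.50 kW

P_hyd ≈ 50.5 kW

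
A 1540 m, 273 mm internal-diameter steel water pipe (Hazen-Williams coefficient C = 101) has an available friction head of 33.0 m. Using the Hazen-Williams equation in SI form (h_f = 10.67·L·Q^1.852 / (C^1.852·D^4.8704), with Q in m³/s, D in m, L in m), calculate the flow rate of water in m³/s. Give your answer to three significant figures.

Q ≈ 0.116 m³/s

Rearranging: Q = [h_f·C^1.852·D^4.8704 / (10.67·L)]^(1/1.852)
Q = [33.0·101^1.852·0.273^4.8704 / (10.67·1540)]^0.540 = 0.1162 m³/s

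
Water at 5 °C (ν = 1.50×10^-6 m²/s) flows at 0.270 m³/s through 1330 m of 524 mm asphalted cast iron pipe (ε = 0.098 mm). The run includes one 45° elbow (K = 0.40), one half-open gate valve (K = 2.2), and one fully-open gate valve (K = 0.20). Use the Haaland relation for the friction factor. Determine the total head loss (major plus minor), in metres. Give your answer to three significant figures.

V = 4Q/(πD²) = 1.252 m/s; V²/2g = 0.07990 m
Re = 4.37×10^5, ε/D = 1.87×10^-4 → f = 0.01535 (Haaland)
Major: h_f = f(L/D)·V²/2g = 0.01535·2538·0.07990 = 3.113 m
Minor: ΣK = 2.80; h_m = ΣK·V²/2g = 0.2237 m
Total H_L = 3.113 + 0.2237 = 3.336 m

H_L ≈ 3.34 m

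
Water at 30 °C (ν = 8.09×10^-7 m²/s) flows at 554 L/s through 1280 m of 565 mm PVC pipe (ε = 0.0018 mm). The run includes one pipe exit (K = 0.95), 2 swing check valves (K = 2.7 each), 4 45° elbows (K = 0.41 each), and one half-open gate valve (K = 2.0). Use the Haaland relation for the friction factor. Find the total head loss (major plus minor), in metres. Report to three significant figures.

V = 4Q/(πD²) = 2.210 m/s; V²/2g = 0.2489 m
Re = 1.54×10^6, ε/D = 3.19×10^-6 → f = 0.01086 (Haaland)
Major: h_f = f(L/D)·V²/2g = 0.01086·2265·0.2489 = 6.121 m
Minor: ΣK = 9.99; h_m = ΣK·V²/2g = 2.486 m
Total H_L = 6.121 + 2.486 = 8.607 m

H_L ≈ 8.61 m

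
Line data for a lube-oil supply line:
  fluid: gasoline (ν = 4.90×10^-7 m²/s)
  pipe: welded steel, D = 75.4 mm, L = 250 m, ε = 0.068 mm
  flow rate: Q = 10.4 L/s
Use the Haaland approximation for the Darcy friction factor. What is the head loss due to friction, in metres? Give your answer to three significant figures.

h_f ≈ 18.3 m

V = 4Q/(πD²) = 4·0.0104/(π·0.0754²) = 2.329 m/s
Re = VD/ν = 2.329·0.0754/4.90×10^-7 = 3.58×10^5 → turbulent
ε/D = 0.068/75.4 = 9.02×10^-4
Haaland: f = 0.01996
h_f = f(L/D)V²/(2g) = 0.01996·(250/0.0754)·2.329²/(2·9.81) = 18.30 m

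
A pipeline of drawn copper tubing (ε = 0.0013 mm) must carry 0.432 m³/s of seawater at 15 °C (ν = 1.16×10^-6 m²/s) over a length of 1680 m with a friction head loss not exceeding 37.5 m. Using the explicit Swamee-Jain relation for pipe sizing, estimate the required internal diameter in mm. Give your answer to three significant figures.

Swamee-Jain (Type III): D = 0.66·[ε^1.25·(LQ²/(gh_f))^4.75 + ν·Q^9.4·(L/(gh_f))^5.2]^0.04
LQ²/(gh_f) = 0.8523; L/(gh_f) = 4.567
Term 1 = ε^1.25·(…)^4.75 = 2.05×10^-8; Term 2 = ν·Q^9.4·(…)^5.2 = 1.17×10^-6
D = 0.66·(2.05×10^-8 + 1.17×10^-6)^0.04 = 0.3824 m = 382 mm
Check: V = 3.76 m/s, Re = 1.24×10^6, f = 0.01130, h_f = 35.8 m ≈ 37.5 m ✓

D ≈ 382 mm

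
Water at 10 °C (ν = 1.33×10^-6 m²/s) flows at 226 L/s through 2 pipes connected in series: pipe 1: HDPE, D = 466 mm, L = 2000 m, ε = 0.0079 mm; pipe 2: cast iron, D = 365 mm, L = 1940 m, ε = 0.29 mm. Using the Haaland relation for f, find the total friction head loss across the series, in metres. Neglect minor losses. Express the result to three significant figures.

Pipe 1: V = 1.325 m/s, Re = 4.64×10^5, ε/D = 1.70×10^-5, f = 0.01343, h_1 = f(L/D)V²/2g = 5.157 m
Pipe 2: V = 2.160 m/s, Re = 5.93×10^5, ε/D = 7.95×10^-4, f = 0.01914, h_2 = f(L/D)V²/2g = 24.19 m
Series → Q common, losses add: H = Σh = 29.35 m

H ≈ 29.3 m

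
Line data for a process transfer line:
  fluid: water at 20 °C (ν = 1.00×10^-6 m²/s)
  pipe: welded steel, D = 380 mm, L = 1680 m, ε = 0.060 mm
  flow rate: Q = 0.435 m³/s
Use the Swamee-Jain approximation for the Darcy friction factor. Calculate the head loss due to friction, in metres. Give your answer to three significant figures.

V = 4Q/(πD²) = 4·0.435/(π·0.380²) = 3.836 m/s
Re = VD/ν = 3.836·0.380/1.00×10^-6 = 1.46×10^6 → turbulent
ε/D = 0.060/380 = 1.58×10^-4
Swamee-Jain: f = 0.01398
h_f = f(L/D)V²/(2g) = 0.01398·(1680/0.380)·3.836²/(2·9.81) = 46.33 m

h_f ≈ 46.3 m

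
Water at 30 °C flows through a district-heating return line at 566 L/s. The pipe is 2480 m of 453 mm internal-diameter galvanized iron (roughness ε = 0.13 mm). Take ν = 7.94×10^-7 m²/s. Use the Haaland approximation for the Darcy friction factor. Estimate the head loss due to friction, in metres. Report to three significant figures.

h_f ≈ 52.2 m

V = 4Q/(πD²) = 4·0.566/(π·0.453²) = 3.512 m/s
Re = VD/ν = 3.512·0.453/7.94×10^-7 = 2.00×10^6 → turbulent
ε/D = 0.13/453 = 2.87×10^-4
Haaland: f = 0.01517
h_f = f(L/D)V²/(2g) = 0.01517·(2480/0.453)·3.512²/(2·9.81) = 52.19 m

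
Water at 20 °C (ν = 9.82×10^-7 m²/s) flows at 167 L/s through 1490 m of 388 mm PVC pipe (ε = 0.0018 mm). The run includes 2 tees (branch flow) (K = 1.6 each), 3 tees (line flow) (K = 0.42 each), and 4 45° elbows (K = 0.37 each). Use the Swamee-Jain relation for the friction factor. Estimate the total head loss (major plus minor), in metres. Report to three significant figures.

H_L ≈ 5.65 m

V = 4Q/(πD²) = 1.412 m/s; V²/2g = 0.1017 m
Re = 5.58×10^5, ε/D = 4.64×10^-6 → f = 0.01292 (Swamee-Jain)
Major: h_f = f(L/D)·V²/2g = 0.01292·3840·0.1017 = 5.044 m
Minor: ΣK = 5.94; h_m = ΣK·V²/2g = 0.6040 m
Total H_L = 5.044 + 0.6040 = 5.648 m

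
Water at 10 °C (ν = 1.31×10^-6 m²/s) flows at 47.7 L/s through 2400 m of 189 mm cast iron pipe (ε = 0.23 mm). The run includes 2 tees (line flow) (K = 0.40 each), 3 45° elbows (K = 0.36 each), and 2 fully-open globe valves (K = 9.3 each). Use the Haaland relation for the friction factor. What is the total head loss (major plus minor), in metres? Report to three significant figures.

H_L ≈ 43.3 m

V = 4Q/(πD²) = 1.700 m/s; V²/2g = 0.1473 m
Re = 2.45×10^5, ε/D = 0.00122 → f = 0.02155 (Haaland)
Major: h_f = f(L/D)·V²/2g = 0.02155·12698·0.1473 = 40.32 m
Minor: ΣK = 20.5; h_m = ΣK·V²/2g = 3.017 m
Total H_L = 40.32 + 3.017 = 43.34 m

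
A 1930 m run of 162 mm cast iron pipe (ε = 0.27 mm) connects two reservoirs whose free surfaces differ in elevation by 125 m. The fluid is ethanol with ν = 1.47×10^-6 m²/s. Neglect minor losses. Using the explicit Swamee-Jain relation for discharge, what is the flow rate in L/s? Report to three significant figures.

Swamee-Jain (Type II): Q = -0.965·√(gD⁵h_f/L)·ln[ε/(3.7D) + √(3.17ν²L/(gD³h_f))]
√(gD⁵h_f/L) = √(9.81·0.162⁵·125/1930) = 0.008420
ε/(3.7D) = 4.50×10^-4; √(3.17ν²L/(gD³h_f)) = 5.04×10^-5
Q = -0.965·0.008420·ln(5.008×10^-4) = 0.06174 m³/s
Check: V = 3.00 m/s, Re = 3.30×10^5, f = 0.02309, h_f = 126 m ≈ 125 m ✓

Q ≈ 61.7 L/s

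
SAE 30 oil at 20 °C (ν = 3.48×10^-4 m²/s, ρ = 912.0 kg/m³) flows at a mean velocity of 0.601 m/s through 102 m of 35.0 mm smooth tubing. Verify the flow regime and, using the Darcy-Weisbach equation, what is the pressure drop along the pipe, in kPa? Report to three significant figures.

Δp ≈ 508 kPa

Re = VD/ν = 0.601·0.03500/3.48×10^-4 = 60.4 → laminar (Re < 2300)
f = 64/Re = 1.059
h_f = f(L/D)V²/(2g) = 1.059·(102/0.03500)·0.601²/(2·9.81) = 56.81 m
Δp = ρg·h_f = 912.0·9.81·56.81 = 508.2 kPa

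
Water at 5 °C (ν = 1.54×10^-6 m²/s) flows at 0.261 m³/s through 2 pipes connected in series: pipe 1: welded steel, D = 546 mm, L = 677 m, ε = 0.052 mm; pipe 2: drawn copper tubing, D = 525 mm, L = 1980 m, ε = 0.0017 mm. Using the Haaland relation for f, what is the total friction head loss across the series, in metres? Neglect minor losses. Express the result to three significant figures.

H ≈ 4.94 m

Pipe 1: V = 1.115 m/s, Re = 3.95×10^5, ε/D = 9.52×10^-5, f = 0.01463, h_1 = f(L/D)V²/2g = 1.149 m
Pipe 2: V = 1.206 m/s, Re = 4.11×10^5, ε/D = 3.24×10^-6, f = 0.01356, h_2 = f(L/D)V²/2g = 3.790 m
Series → Q common, losses add: H = Σh = 4.939 m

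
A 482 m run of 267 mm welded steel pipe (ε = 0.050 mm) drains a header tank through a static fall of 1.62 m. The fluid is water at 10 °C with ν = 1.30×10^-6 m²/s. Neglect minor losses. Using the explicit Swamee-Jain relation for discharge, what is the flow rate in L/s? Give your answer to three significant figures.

Swamee-Jain (Type II): Q = -0.965·√(gD⁵h_f/L)·ln[ε/(3.7D) + √(3.17ν²L/(gD³h_f))]
√(gD⁵h_f/L) = √(9.81·0.267⁵·1.62/482) = 0.006689
ε/(3.7D) = 5.06×10^-5; √(3.17ν²L/(gD³h_f)) = 9.24×10^-5
Q = -0.965·0.006689·ln(1.430×10^-4) = 0.05714 m³/s
Check: V = 1.02 m/s, Re = 2.10×10^5, f = 0.01694, h_f = 1.62 m ≈ 1.62 m ✓

Q ≈ 57.1 L/s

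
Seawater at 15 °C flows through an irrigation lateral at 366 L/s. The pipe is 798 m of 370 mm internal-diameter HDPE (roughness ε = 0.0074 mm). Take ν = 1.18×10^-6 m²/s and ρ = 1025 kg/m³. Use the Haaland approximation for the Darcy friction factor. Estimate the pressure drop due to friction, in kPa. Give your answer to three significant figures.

Δp ≈ 152 kPa

V = 4Q/(πD²) = 4·0.366/(π·0.370²) = 3.404 m/s
Re = VD/ν = 3.404·0.370/1.18×10^-6 = 1.07×10^6 → turbulent
ε/D = 0.0074/370 = 2.00×10^-5
Haaland: f = 0.01185
h_f = f(L/D)V²/(2g) = 0.01185·(798/0.370)·3.404²/(2·9.81) = 15.10 m
Δp = ρg·h_f = 1025·9.81·15.10 = 151.8 kPa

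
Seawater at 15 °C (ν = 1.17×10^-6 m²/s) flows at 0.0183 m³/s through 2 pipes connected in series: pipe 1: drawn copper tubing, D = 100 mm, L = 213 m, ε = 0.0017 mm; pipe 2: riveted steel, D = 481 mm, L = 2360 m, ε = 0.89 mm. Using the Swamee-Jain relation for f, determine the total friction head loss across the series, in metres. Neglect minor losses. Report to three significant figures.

H ≈ 9.32 m

Pipe 1: V = 2.330 m/s, Re = 1.99×10^5, ε/D = 1.70×10^-5, f = 0.01570, h_1 = f(L/D)V²/2g = 9.254 m
Pipe 2: V = 0.1007 m/s, Re = 4.14×10^4, ε/D = 0.00185, f = 0.02696, h_2 = f(L/D)V²/2g = 0.06839 m
Series → Q common, losses add: H = Σh = 9.322 m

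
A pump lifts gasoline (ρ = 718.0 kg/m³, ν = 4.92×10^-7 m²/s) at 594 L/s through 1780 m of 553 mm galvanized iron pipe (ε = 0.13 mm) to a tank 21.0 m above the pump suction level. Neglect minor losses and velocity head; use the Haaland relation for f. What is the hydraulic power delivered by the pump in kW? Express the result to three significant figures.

P_hyd ≈ 149 kW

V = 4Q/(πD²) = 2.473 m/s; Re = 2.78×10^6; ε/D = 2.35×10^-4; f = 0.01451
h_f = f(L/D)V²/2g = 14.56 m
Total head H = z + h_f = 21.0 + 14.56 = 35.56 m
P_hyd = ρgQH = 718.0·9.81·0.594·35.56 = 148.8 kW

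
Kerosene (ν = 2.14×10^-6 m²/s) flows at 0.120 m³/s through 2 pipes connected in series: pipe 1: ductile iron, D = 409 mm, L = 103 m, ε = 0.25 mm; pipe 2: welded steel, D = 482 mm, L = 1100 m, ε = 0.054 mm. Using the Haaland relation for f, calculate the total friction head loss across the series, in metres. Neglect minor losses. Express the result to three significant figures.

Pipe 1: V = 0.9134 m/s, Re = 1.75×10^5, ε/D = 6.11×10^-4, f = 0.01941, h_1 = f(L/D)V²/2g = 0.2079 m
Pipe 2: V = 0.6577 m/s, Re = 1.48×10^5, ε/D = 1.12×10^-4, f = 0.01709, h_2 = f(L/D)V²/2g = 0.8596 m
Series → Q common, losses add: H = Σh = 1.067 m

H ≈ 1.07 m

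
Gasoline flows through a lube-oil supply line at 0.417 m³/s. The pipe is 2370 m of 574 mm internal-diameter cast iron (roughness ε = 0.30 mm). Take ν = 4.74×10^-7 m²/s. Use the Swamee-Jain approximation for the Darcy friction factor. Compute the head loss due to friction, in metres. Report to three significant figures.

V = 4Q/(πD²) = 4·0.417/(π·0.574²) = 1.611 m/s
Re = VD/ν = 1.611·0.574/4.74×10^-7 = 1.95×10^6 → turbulent
ε/D = 0.30/574 = 5.23×10^-4
Swamee-Jain: f = 0.01719
h_f = f(L/D)V²/(2g) = 0.01719·(2370/0.574)·1.611²/(2·9.81) = 9.396 m

h_f ≈ 9.40 m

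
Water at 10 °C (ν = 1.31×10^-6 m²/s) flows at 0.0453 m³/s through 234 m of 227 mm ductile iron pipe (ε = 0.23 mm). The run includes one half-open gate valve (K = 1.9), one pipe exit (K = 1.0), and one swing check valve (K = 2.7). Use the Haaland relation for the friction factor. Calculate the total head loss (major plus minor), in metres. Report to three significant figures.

H_L ≈ 1.74 m

V = 4Q/(πD²) = 1.119 m/s; V²/2g = 0.06386 m
Re = 1.94×10^5, ε/D = 0.00101 → f = 0.02100 (Haaland)
Major: h_f = f(L/D)·V²/2g = 0.02100·1031·0.06386 = 1.382 m
Minor: ΣK = 5.60; h_m = ΣK·V²/2g = 0.3576 m
Total H_L = 1.382 + 0.3576 = 1.740 m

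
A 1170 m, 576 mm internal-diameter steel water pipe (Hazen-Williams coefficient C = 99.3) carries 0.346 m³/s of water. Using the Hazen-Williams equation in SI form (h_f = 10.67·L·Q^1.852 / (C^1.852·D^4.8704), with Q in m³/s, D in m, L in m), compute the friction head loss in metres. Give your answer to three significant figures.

h_f = 10.67·1170·0.346^1.852 / (99.3^1.852·0.576^4.8704) = 5.143 m

h_f ≈ 5.14 m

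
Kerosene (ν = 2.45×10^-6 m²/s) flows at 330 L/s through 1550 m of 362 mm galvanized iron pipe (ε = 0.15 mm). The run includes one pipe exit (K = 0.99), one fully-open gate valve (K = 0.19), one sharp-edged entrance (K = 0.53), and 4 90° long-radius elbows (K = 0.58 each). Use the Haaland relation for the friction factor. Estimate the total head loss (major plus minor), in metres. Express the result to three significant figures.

H_L ≈ 40.4 m

V = 4Q/(πD²) = 3.206 m/s; V²/2g = 0.5240 m
Re = 4.74×10^5, ε/D = 4.14×10^-4 → f = 0.01706 (Haaland)
Major: h_f = f(L/D)·V²/2g = 0.01706·4282·0.5240 = 38.27 m
Minor: ΣK = 4.03; h_m = ΣK·V²/2g = 2.112 m
Total H_L = 38.27 + 2.112 = 40.38 m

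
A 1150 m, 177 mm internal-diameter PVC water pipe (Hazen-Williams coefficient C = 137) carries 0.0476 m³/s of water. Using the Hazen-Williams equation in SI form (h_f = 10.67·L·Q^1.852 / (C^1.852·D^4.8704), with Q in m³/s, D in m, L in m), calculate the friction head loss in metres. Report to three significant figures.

h_f ≈ 22.1 m

h_f = 10.67·1150·0.0476^1.852 / (137^1.852·0.177^4.8704) = 22.14 m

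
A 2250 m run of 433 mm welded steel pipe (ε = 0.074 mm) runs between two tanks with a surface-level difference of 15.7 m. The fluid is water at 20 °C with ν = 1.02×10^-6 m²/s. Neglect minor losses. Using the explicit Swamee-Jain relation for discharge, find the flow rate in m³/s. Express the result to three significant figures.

Swamee-Jain (Type II): Q = -0.965·√(gD⁵h_f/L)·ln[ε/(3.7D) + √(3.17ν²L/(gD³h_f))]
√(gD⁵h_f/L) = √(9.81·0.433⁵·15.7/2250) = 0.03228
ε/(3.7D) = 4.62×10^-5; √(3.17ν²L/(gD³h_f)) = 2.44×10^-5
Q = -0.965·0.03228·ln(7.055×10^-5) = 0.2978 m³/s
Check: V = 2.02 m/s, Re = 8.58×10^5, f = 0.01458, h_f = 15.8 m ≈ 15.7 m ✓

Q ≈ 0.298 m³/s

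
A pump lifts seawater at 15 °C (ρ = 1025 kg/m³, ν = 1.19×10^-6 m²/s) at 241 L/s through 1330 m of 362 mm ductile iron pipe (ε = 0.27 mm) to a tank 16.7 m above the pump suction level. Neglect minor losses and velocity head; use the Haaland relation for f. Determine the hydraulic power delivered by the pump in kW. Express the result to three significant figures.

V = 4Q/(πD²) = 2.342 m/s; Re = 7.12×10^5; ε/D = 7.46×10^-4; f = 0.01880
h_f = f(L/D)V²/2g = 19.30 m
Total head H = z + h_f = 16.7 + 19.30 = 36.00 m
P_hyd = ρgQH = 1025·9.81·0.241·36.00 = 87.25 kW

P_hyd ≈ 87.2 kW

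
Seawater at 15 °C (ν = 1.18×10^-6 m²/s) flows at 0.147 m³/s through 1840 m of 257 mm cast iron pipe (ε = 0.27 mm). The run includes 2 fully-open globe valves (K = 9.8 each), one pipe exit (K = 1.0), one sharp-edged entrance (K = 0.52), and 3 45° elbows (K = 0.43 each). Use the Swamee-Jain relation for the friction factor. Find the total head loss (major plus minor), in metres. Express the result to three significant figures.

V = 4Q/(πD²) = 2.834 m/s; V²/2g = 0.4093 m
Re = 6.17×10^5, ε/D = 0.00105 → f = 0.02046 (Swamee-Jain)
Major: h_f = f(L/D)·V²/2g = 0.02046·7160·0.4093 = 59.94 m
Minor: ΣK = 22.4; h_m = ΣK·V²/2g = 9.172 m
Total H_L = 59.94 + 9.172 = 69.11 m

H_L ≈ 69.1 m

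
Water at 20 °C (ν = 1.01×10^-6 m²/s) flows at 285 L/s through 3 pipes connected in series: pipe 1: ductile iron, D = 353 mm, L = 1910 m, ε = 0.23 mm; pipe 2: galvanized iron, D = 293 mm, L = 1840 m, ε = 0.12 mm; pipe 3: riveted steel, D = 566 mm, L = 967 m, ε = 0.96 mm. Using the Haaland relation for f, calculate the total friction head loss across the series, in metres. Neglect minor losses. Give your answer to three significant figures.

H ≈ 139 m

Pipe 1: V = 2.912 m/s, Re = 1.02×10^6, ε/D = 6.52×10^-4, f = 0.01813, h_1 = f(L/D)V²/2g = 42.40 m
Pipe 2: V = 4.227 m/s, Re = 1.23×10^6, ε/D = 4.10×10^-4, f = 0.01643, h_2 = f(L/D)V²/2g = 93.93 m
Pipe 3: V = 1.133 m/s, Re = 6.35×10^5, ε/D = 0.00170, f = 0.02276, h_3 = f(L/D)V²/2g = 2.543 m
Series → Q common, losses add: H = Σh = 138.9 m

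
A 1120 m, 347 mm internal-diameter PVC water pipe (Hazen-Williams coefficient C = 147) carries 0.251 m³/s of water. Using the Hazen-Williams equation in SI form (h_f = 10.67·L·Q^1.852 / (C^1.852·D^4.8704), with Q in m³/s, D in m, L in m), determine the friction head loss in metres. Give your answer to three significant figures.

h_f ≈ 15.5 m

h_f = 10.67·1120·0.251^1.852 / (147^1.852·0.347^4.8704) = 15.51 m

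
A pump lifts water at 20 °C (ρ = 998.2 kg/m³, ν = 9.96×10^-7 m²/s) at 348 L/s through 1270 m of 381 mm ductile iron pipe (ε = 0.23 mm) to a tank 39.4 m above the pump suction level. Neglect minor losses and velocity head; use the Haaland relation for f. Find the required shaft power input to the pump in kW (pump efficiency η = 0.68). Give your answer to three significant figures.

P_shaft ≈ 339 kW

V = 4Q/(πD²) = 3.052 m/s; Re = 1.17×10^6; ε/D = 6.04×10^-4; f = 0.01779
h_f = f(L/D)V²/2g = 28.17 m
Total head H = z + h_f = 39.4 + 28.17 = 67.57 m
P_hyd = ρgQH = 998.2·9.81·0.348·67.57 = 230.2 kW
P_shaft = P_hyd/η = 230.2/0.68 = 338.6 kW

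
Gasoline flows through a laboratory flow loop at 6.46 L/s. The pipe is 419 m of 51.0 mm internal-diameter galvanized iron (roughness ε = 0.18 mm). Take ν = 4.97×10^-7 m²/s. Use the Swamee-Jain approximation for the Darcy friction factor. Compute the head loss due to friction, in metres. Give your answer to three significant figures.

h_f ≈ 117 m

V = 4Q/(πD²) = 4·0.00646/(π·0.0510²) = 3.162 m/s
Re = VD/ν = 3.162·0.0510/4.97×10^-7 = 3.25×10^5 → turbulent
ε/D = 0.18/51.0 = 0.00353
Swamee-Jain: f = 0.02791
h_f = f(L/D)V²/(2g) = 0.02791·(419/0.0510)·3.162²/(2·9.81) = 116.9 m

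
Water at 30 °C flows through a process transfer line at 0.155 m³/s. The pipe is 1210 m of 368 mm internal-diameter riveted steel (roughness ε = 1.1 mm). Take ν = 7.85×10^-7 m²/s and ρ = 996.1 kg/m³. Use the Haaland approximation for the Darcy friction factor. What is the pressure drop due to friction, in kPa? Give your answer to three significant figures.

Δp ≈ 91.7 kPa

V = 4Q/(πD²) = 4·0.155/(π·0.368²) = 1.457 m/s
Re = VD/ν = 1.457·0.368/7.85×10^-7 = 6.83×10^5 → turbulent
ε/D = 1.1/368 = 0.00299
Haaland: f = 0.02637
h_f = f(L/D)V²/(2g) = 0.02637·(1210/0.368)·1.457²/(2·9.81) = 9.385 m
Δp = ρg·h_f = 996.1·9.81·9.385 = 91.71 kPa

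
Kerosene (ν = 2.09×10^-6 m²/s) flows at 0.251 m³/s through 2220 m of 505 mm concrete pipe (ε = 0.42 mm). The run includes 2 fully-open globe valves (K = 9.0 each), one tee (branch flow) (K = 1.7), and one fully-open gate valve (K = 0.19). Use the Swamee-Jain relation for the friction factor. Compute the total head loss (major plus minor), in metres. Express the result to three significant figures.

H_L ≈ 8.63 m

V = 4Q/(πD²) = 1.253 m/s; V²/2g = 0.08004 m
Re = 3.03×10^5, ε/D = 8.32×10^-4 → f = 0.02001 (Swamee-Jain)
Major: h_f = f(L/D)·V²/2g = 0.02001·4396·0.08004 = 7.039 m
Minor: ΣK = 19.9; h_m = ΣK·V²/2g = 1.592 m
Total H_L = 7.039 + 1.592 = 8.631 m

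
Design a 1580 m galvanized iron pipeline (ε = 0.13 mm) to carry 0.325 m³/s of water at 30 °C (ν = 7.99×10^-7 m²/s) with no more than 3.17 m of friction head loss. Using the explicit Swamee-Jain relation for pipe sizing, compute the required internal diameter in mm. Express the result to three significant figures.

D ≈ 588 mm

Swamee-Jain (Type III): D = 0.66·[ε^1.25·(LQ²/(gh_f))^4.75 + ν·Q^9.4·(L/(gh_f))^5.2]^0.04
LQ²/(gh_f) = 5.367; L/(gh_f) = 50.81
Term 1 = ε^1.25·(…)^4.75 = 0.0406; Term 2 = ν·Q^9.4·(…)^5.2 = 0.0153
D = 0.66·(0.0406 + 0.0153)^0.04 = 0.5881 m = 588 mm
Check: V = 1.20 m/s, Re = 8.81×10^5, f = 0.01510, h_f = 2.96 m ≈ 3.17 m ✓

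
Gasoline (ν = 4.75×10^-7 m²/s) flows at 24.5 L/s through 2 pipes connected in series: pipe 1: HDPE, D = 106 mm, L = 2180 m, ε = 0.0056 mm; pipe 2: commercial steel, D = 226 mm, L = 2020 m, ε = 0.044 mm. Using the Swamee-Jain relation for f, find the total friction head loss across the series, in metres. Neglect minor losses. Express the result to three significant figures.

H ≈ 112 m

Pipe 1: V = 2.776 m/s, Re = 6.20×10^5, ε/D = 5.28×10^-5, f = 0.01348, h_1 = f(L/D)V²/2g = 108.9 m
Pipe 2: V = 0.6107 m/s, Re = 2.91×10^5, ε/D = 1.95×10^-4, f = 0.01633, h_2 = f(L/D)V²/2g = 2.774 m
Series → Q common, losses add: H = Σh = 111.7 m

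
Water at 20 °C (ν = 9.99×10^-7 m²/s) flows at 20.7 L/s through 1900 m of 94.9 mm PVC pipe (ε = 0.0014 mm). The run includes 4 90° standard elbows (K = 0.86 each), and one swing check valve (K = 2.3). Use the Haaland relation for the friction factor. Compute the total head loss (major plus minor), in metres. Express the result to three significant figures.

V = 4Q/(πD²) = 2.926 m/s; V²/2g = 0.4365 m
Re = 2.78×10^5, ε/D = 1.48×10^-5 → f = 0.01466 (Haaland)
Major: h_f = f(L/D)·V²/2g = 0.01466·20021·0.4365 = 128.2 m
Minor: ΣK = 5.74; h_m = ΣK·V²/2g = 2.506 m
Total H_L = 128.2 + 2.506 = 130.7 m

H_L ≈ 131 m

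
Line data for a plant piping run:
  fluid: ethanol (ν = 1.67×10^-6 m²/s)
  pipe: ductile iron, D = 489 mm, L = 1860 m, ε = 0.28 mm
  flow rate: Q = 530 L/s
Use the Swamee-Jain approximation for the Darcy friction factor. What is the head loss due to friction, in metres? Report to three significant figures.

h_f ≈ 27.6 m

V = 4Q/(πD²) = 4·0.530/(π·0.489²) = 2.822 m/s
Re = VD/ν = 2.822·0.489/1.67×10^-6 = 8.26×10^5 → turbulent
ε/D = 0.28/489 = 5.73×10^-4
Swamee-Jain: f = 0.01787
h_f = f(L/D)V²/(2g) = 0.01787·(1860/0.489)·2.822²/(2·9.81) = 27.59 m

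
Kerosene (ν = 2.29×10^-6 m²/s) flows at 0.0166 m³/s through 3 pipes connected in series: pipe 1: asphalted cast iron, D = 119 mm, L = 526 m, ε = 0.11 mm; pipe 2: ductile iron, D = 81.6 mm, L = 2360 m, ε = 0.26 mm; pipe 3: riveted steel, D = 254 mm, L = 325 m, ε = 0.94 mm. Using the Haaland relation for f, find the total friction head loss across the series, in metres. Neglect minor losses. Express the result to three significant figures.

Pipe 1: V = 1.493 m/s, Re = 7.76×10^4, ε/D = 9.24×10^-4, f = 0.02227, h_1 = f(L/D)V²/2g = 11.18 m
Pipe 2: V = 3.174 m/s, Re = 1.13×10^5, ε/D = 0.00319, f = 0.02767, h_2 = f(L/D)V²/2g = 411.0 m
Pipe 3: V = 0.3276 m/s, Re = 3.63×10^4, ε/D = 0.00370, f = 0.03048, h_3 = f(L/D)V²/2g = 0.2134 m
Series → Q common, losses add: H = Σh = 422.3 m

H ≈ 422 m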